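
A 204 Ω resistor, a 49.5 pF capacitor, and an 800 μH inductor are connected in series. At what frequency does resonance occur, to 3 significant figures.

ω₀ = 1/√(LC) = 1/√(0.0008 × 4.95e-11) = 5.025e+06 rad/s
f₀ = ω₀/(2π) = 800 kHz

800 kHz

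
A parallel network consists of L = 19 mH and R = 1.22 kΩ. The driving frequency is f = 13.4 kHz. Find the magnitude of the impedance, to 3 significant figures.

ω = 2πf = 84190 rad/s
X_L = ωL = 1600 Ω
Parallel: admittances add. Y = 1/R + 1/(jωL)
Y = (0.000820 − j0.000625) S
|Y| = 0.00103 S → |Z| = 1/|Y| = 970 Ω, ∠Z = −∠Y = 37.3°

970 Ω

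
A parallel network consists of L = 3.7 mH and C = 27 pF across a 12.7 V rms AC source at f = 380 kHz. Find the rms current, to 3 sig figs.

ω = 2πf = 2.388e+06 rad/s
X_L = ωL = 8830 Ω
X_C = 1/(ωC) = 15500 Ω
Parallel: admittances add. Y = 1/(jωL) + jωC
Y = (0 − j4.87e-05) S
|Y| = 4.87e-05 S → |Z| = 1/|Y| = 20500 Ω, ∠Z = −∠Y = 90.0°
I = V/|Z| = 12.7/20500 = 619 μA

619 μA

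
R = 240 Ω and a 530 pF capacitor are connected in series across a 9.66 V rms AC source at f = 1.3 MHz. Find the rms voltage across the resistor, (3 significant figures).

ω = 2πf = 8.168e+06 rad/s
X_C = 1/(ωC) = 231 Ω
Z = 240 − j231 Ω
|Z| = √(240² + 231²) = 333 Ω
I = V/|Z| = 29.0 mA
V_R = I·|Z_R| = 0.0290 × 240 = 6.96 V

6.96 V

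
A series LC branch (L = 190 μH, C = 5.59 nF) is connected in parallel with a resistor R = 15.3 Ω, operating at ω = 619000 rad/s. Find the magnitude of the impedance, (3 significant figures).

X_L = ωL = 118 Ω
X_C = 1/(ωC) = 289 Ω
Branch 1: Z₁ = R = 15.3 Ω
Branch 2 (series LC): Z₂ = j(X_L − X_C) = −j171 Ω
Parallel: Z = Z₁Z₂/(Z₁+Z₂), |Z| = 15.2 Ω, ∠Z = -5.10°

15.2 Ω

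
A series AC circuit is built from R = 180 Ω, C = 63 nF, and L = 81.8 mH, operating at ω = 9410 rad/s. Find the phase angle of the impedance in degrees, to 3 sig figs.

-78.9°

X_L = ωL = 770 Ω
X_C = 1/(ωC) = 1690 Ω
Net reactance X = X_L − X_C = -917 Ω
Z = 180 − j917 Ω
|Z| = √(180² + 917²) = 935 Ω
∠Z = arctan(-917/180) = -78.9°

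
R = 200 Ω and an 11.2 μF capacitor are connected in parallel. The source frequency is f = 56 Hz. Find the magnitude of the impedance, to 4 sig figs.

ω = 2πf = 351.9 rad/s
X_C = 1/(ωC) = 253.8 Ω
Parallel: admittances add. Y = 1/R + jωC
Y = (0.005000 + j0.003941) S
|Y| = 0.006366 S → |Z| = 1/|Y| = 157.1 Ω, ∠Z = −∠Y = -38.24°

157.1 Ω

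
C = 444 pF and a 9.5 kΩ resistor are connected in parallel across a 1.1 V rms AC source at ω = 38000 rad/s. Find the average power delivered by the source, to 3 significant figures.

127 μW

X_C = 1/(ωC) = 59300 Ω
Parallel: admittances add. Y = 1/R + jωC
Y = (0.000105 + j1.69e-05) S
|Y| = 0.000107 S → |Z| = 1/|Y| = 9380 Ω, ∠Z = −∠Y = -9.11°
I = V/|Z| = 117 μA
P = VI cos φ = 1.1 × 0.000117 × cos(-9.11°) = 127 μW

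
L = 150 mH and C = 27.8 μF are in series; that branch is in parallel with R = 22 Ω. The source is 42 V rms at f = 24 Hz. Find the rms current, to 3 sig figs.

ω = 2πf = 150.8 rad/s
X_L = ωL = 22.6 Ω
X_C = 1/(ωC) = 239 Ω
Branch 1: Z₁ = R = 22.0 Ω
Branch 2 (series LC): Z₂ = j(X_L − X_C) = −j216 Ω
Parallel: Z = Z₁Z₂/(Z₁+Z₂), |Z| = 21.9 Ω, ∠Z = -5.82°
I = V/|Z| = 42/21.9 = 1.92 A

1.92 A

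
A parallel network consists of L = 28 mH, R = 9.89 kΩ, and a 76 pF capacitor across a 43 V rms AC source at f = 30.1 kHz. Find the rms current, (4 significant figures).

ω = 2πf = 189100 rad/s
X_L = ωL = 5295 Ω
X_C = 1/(ωC) = 69570 Ω
Parallel: admittances add. Y = 1/R + 1/(jωL) + jωC
Y = (0.0001011 − j0.0001745) S
|Y| = 0.0002016 S → |Z| = 1/|Y| = 4959 Ω, ∠Z = −∠Y = 59.91°
I = V/|Z| = 43/4959 = 8.671 mA

8.671 mA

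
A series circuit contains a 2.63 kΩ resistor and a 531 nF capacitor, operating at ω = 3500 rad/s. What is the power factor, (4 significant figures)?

X_C = 1/(ωC) = 538.1 Ω
Z = 2630 − j538.1 Ω
|Z| = √(2630² + 538.1²) = 2684 Ω
∠Z = arctan(-538.1/2630) = -11.56°
cos φ = cos(-11.56°) = 0.9797

0.9797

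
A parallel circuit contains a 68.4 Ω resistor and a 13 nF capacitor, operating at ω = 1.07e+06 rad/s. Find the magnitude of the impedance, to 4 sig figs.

49.55 Ω

X_C = 1/(ωC) = 71.89 Ω
Parallel: admittances add. Y = 1/R + jωC
Y = (0.01462 + j0.01391) S
|Y| = 0.02018 S → |Z| = 1/|Y| = 49.55 Ω, ∠Z = −∠Y = -43.57°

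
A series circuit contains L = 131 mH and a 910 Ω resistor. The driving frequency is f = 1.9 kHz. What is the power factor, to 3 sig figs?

ω = 2πf = 11940 rad/s
X_L = ωL = 1560 Ω
Z = 910 + j1560 Ω
|Z| = √(910² + 1560²) = 1810 Ω
∠Z = arctan(1560/910) = 59.8°
cos φ = cos(59.8°) = 0.503

0.503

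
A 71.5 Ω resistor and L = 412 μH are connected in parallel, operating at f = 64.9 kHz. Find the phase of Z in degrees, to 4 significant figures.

ω = 2πf = 407800 rad/s
X_L = ωL = 168.0 Ω
Parallel: admittances add. Y = 1/R + 1/(jωL)
Y = (0.01399 − j0.005952) S
|Y| = 0.01520 S → |Z| = 1/|Y| = 65.79 Ω, ∠Z = −∠Y = 23.05°

23.05°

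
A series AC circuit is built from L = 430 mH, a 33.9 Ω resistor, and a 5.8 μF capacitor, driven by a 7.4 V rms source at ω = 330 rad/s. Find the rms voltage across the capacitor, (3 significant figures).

10.1 V

X_L = ωL = 142 Ω
X_C = 1/(ωC) = 522 Ω
Net reactance X = X_L − X_C = -381 Ω
Z = 33.9 − j381 Ω
|Z| = √(33.9² + 381²) = 382 Ω
I = V/|Z| = 19.4 mA
V_C = I·|Z_C| = 0.0194 × 522 = 10.1 V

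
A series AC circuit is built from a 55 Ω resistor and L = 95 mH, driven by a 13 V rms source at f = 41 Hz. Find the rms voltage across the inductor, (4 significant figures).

ω = 2πf = 257.6 rad/s
X_L = ωL = 24.47 Ω
Z = 55.00 + j24.47 Ω
|Z| = √(55.00² + 24.47²) = 60.20 Ω
I = V/|Z| = 216.0 mA
V_L = I·|Z_L| = 0.2160 × 24.47 = 5.285 V

5.285 V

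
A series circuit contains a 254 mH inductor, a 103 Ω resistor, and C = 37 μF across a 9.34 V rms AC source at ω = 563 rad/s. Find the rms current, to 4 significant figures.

X_L = ωL = 143.0 Ω
X_C = 1/(ωC) = 48.01 Ω
Net reactance X = X_L − X_C = 95.00 Ω
Z = 103.0 + j95.00 Ω
|Z| = √(103.0² + 95.00²) = 140.1 Ω
I = V/|Z| = 9.34/140.1 = 66.66 mA

66.66 mA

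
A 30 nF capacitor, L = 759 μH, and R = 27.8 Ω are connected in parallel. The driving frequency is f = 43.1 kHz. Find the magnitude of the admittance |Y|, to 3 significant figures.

36.1 mS

ω = 2πf = 270800 rad/s
X_L = ωL = 206 Ω
X_C = 1/(ωC) = 123 Ω
Parallel: admittances add. Y = 1/R + 1/(jωL) + jωC
Y = (0.0360 + j0.00326) S
|Y| = 0.0361 S → |Z| = 1/|Y| = 27.7 Ω, ∠Z = −∠Y = -5.18°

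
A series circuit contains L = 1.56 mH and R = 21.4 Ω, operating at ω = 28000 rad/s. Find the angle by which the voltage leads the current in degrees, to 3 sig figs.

X_L = ωL = 43.7 Ω
Z = 21.4 + j43.7 Ω
|Z| = √(21.4² + 43.7²) = 48.6 Ω
∠Z = arctan(43.7/21.4) = 63.9°

63.9°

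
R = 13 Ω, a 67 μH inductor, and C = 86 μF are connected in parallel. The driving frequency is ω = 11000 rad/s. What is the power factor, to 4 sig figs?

X_L = ωL = 0.7370 Ω
X_C = 1/(ωC) = 1.057 Ω
Parallel: admittances add. Y = 1/R + 1/(jωL) + jωC
Y = (0.07692 − j0.4109) S
|Y| = 0.4180 S → |Z| = 1/|Y| = 2.392 Ω, ∠Z = −∠Y = 79.40°
cos φ = cos(79.40°) = 0.1840

0.1840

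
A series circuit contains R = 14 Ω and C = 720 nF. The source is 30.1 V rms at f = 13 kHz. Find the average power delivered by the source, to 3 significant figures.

ω = 2πf = 81680 rad/s
X_C = 1/(ωC) = 17.0 Ω
Z = 14.0 − j17.0 Ω
|Z| = √(14.0² + 17.0²) = 22.0 Ω
∠Z = arctan(-17.0/14.0) = -50.5°
I = V/|Z| = 1.37 A
P = VI cos φ = 30.1 × 1.37 × cos(-50.5°) = 26.1 W

26.1 W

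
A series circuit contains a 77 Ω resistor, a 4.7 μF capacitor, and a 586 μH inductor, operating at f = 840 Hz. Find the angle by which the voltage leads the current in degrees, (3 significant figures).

ω = 2πf = 5278 rad/s
X_L = ωL = 3.09 Ω
X_C = 1/(ωC) = 40.3 Ω
Net reactance X = X_L − X_C = -37.2 Ω
Z = 77.0 − j37.2 Ω
|Z| = √(77.0² + 37.2²) = 85.5 Ω
∠Z = arctan(-37.2/77.0) = -25.8°

-25.8°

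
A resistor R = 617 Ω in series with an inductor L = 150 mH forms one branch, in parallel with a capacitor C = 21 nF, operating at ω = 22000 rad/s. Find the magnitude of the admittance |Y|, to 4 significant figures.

177.8 μS

X_L = ωL = 3300 Ω
X_C = 1/(ωC) = 2165 Ω
Branch 1 (R+jX_L): Z₁ = 617.0 + j3300 Ω, |Z₁| = 3357 Ω
Branch 2 (−jX_C): Z₂ = −j2165 Ω
Parallel: Z = Z₁Z₂/(Z₁+Z₂), |Z| = 5623 Ω, ∠Z = -72.07°
|Y| = 1/|Z| = 177.8 μS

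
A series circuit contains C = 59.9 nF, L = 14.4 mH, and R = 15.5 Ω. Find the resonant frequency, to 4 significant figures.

5.419 kHz

ω₀ = 1/√(LC) = 1/√(0.0144 × 5.99e-08) = 34050 rad/s
f₀ = ω₀/(2π) = 5.419 kHz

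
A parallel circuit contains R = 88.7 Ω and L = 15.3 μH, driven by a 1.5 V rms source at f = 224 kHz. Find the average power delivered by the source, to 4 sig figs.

25.37 mW

ω = 2πf = 1.407e+06 rad/s
X_L = ωL = 21.53 Ω
Parallel: admittances add. Y = 1/R + 1/(jωL)
Y = (0.01127 − j0.04644) S
|Y| = 0.04779 S → |Z| = 1/|Y| = 20.93 Ω, ∠Z = −∠Y = 76.35°
I = V/|Z| = 71.68 mA
P = VI cos φ = 1.5 × 0.07168 × cos(76.35°) = 25.37 mW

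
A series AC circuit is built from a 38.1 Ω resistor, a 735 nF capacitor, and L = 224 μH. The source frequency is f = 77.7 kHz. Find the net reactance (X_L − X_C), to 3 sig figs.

107 Ω

ω = 2πf = 488200 rad/s
X_L = ωL = 109 Ω
X_C = 1/(ωC) = 2.79 Ω
X = 109 − 2.79 = 107 Ω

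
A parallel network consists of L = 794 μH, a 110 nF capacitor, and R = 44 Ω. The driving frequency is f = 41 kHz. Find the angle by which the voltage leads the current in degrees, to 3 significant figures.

-45.9°

ω = 2πf = 257600 rad/s
X_L = ωL = 205 Ω
X_C = 1/(ωC) = 35.3 Ω
Parallel: admittances add. Y = 1/R + 1/(jωL) + jωC
Y = (0.0227 + j0.0234) S
|Y| = 0.0327 S → |Z| = 1/|Y| = 30.6 Ω, ∠Z = −∠Y = -45.9°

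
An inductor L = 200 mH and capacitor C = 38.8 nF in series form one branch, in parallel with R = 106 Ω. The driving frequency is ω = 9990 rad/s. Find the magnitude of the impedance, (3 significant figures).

X_L = ωL = 2000 Ω
X_C = 1/(ωC) = 2580 Ω
Branch 1: Z₁ = R = 106 Ω
Branch 2 (series LC): Z₂ = j(X_L − X_C) = −j582 Ω
Parallel: Z = Z₁Z₂/(Z₁+Z₂), |Z| = 104 Ω, ∠Z = -10.3°

104 Ω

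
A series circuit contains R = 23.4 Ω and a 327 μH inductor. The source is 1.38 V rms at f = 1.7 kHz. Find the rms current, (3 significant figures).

58.3 mA

ω = 2πf = 10680 rad/s
X_L = ωL = 3.49 Ω
Z = 23.4 + j3.49 Ω
|Z| = √(23.4² + 3.49²) = 23.7 Ω
I = V/|Z| = 1.38/23.7 = 58.3 mA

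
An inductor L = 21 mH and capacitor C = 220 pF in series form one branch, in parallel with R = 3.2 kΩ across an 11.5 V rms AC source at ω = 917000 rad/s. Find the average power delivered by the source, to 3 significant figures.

41.3 mW

X_L = ωL = 19300 Ω
X_C = 1/(ωC) = 4960 Ω
Branch 1: Z₁ = R = 3200 Ω
Branch 2 (series LC): Z₂ = j(X_L − X_C) = j14300 Ω
Parallel: Z = Z₁Z₂/(Z₁+Z₂), |Z| = 3120 Ω, ∠Z = 12.6°
I = V/|Z| = 3.68 mA
P = VI cos φ = 11.5 × 0.00368 × cos(12.6°) = 41.3 mW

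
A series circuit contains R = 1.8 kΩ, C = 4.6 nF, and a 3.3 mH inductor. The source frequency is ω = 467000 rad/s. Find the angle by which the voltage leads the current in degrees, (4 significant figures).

30.86°

X_L = ωL = 1541 Ω
X_C = 1/(ωC) = 465.5 Ω
Net reactance X = X_L − X_C = 1076 Ω
Z = 1800 + j1076 Ω
|Z| = √(1800² + 1076²) = 2097 Ω
∠Z = arctan(1076/1800) = 30.86°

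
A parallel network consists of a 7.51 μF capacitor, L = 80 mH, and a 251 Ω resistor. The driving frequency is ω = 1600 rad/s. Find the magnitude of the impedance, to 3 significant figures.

X_L = ωL = 128 Ω
X_C = 1/(ωC) = 83.2 Ω
Parallel: admittances add. Y = 1/R + 1/(jωL) + jωC
Y = (0.00398 + j0.00420) S
|Y| = 0.00579 S → |Z| = 1/|Y| = 173 Ω, ∠Z = −∠Y = -46.5°

173 Ω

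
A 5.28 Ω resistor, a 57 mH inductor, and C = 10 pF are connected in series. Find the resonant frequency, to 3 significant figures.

ω₀ = 1/√(LC) = 1/√(0.057 × 1e-11) = 1.325e+06 rad/s
f₀ = ω₀/(2π) = 211 kHz

211 kHz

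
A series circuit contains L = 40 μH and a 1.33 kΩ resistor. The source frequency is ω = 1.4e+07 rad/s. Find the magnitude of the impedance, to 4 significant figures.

X_L = ωL = 560.0 Ω
Z = 1330 + j560.0 Ω
|Z| = √(1330² + 560.0²) = 1443 Ω

1443 Ω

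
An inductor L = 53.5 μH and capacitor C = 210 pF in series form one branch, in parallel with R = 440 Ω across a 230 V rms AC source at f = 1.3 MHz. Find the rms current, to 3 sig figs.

ω = 2πf = 8.168e+06 rad/s
X_L = ωL = 437 Ω
X_C = 1/(ωC) = 583 Ω
Branch 1: Z₁ = R = 440 Ω
Branch 2 (series LC): Z₂ = j(X_L − X_C) = −j146 Ω
Parallel: Z = Z₁Z₂/(Z₁+Z₂), |Z| = 139 Ω, ∠Z = -71.6°
I = V/|Z| = 230/139 = 1.66 A

1.66 A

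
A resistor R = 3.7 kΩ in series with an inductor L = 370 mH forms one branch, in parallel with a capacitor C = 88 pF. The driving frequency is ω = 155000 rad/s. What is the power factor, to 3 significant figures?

0.288

X_L = ωL = 57400 Ω
X_C = 1/(ωC) = 73300 Ω
Branch 1 (R+jX_L): Z₁ = 3700 + j57400 Ω, |Z₁| = 57500 Ω
Branch 2 (−jX_C): Z₂ = −j73300 Ω
Parallel: Z = Z₁Z₂/(Z₁+Z₂), |Z| = 257000 Ω, ∠Z = 73.3°
cos φ = cos(73.3°) = 0.288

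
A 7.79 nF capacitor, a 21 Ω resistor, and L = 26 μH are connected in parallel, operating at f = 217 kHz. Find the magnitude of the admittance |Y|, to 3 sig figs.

ω = 2πf = 1.363e+06 rad/s
X_L = ωL = 35.4 Ω
X_C = 1/(ωC) = 94.2 Ω
Parallel: admittances add. Y = 1/R + 1/(jωL) + jωC
Y = (0.0476 − j0.0176) S
|Y| = 0.0508 S → |Z| = 1/|Y| = 19.7 Ω, ∠Z = −∠Y = 20.3°

50.8 mS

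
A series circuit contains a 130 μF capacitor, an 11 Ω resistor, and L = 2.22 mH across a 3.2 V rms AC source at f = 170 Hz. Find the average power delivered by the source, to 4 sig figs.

ω = 2πf = 1068 rad/s
X_L = ωL = 2.371 Ω
X_C = 1/(ωC) = 7.202 Ω
Net reactance X = X_L − X_C = -4.830 Ω
Z = 11.00 − j4.830 Ω
|Z| = √(11.00² + 4.830²) = 12.01 Ω
∠Z = arctan(-4.830/11.00) = -23.71°
I = V/|Z| = 266.4 mA
P = VI cos φ = 3.2 × 0.2664 × cos(-23.71°) = 780.4 mW

780.4 mW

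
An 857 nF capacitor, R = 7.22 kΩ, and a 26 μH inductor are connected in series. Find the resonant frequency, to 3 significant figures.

ω₀ = 1/√(LC) = 1/√(2.6e-05 × 8.57e-07) = 211800 rad/s
f₀ = ω₀/(2π) = 33.7 kHz

33.7 kHz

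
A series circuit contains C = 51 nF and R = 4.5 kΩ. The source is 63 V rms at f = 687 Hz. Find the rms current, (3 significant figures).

ω = 2πf = 4317 rad/s
X_C = 1/(ωC) = 4540 Ω
Z = 4500 − j4540 Ω
|Z| = √(4500² + 4540²) = 6390 Ω
I = V/|Z| = 63/6390 = 9.85 mA

9.85 mA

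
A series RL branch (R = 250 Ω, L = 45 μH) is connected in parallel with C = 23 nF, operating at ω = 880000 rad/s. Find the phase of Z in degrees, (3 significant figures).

X_L = ωL = 39.6 Ω
X_C = 1/(ωC) = 49.4 Ω
Branch 1 (R+jX_L): Z₁ = 250 + j39.6 Ω, |Z₁| = 253 Ω
Branch 2 (−jX_C): Z₂ = −j49.4 Ω
Parallel: Z = Z₁Z₂/(Z₁+Z₂), |Z| = 50.0 Ω, ∠Z = -78.8°

-78.8°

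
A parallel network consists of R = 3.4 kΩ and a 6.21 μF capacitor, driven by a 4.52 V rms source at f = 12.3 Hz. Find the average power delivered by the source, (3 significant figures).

6.01 mW

ω = 2πf = 77.28 rad/s
X_C = 1/(ωC) = 2080 Ω
Parallel: admittances add. Y = 1/R + jωC
Y = (0.000294 + j0.000480) S
|Y| = 0.000563 S → |Z| = 1/|Y| = 1780 Ω, ∠Z = −∠Y = -58.5°
I = V/|Z| = 2.54 mA
P = VI cos φ = 4.52 × 0.00254 × cos(-58.5°) = 6.01 mW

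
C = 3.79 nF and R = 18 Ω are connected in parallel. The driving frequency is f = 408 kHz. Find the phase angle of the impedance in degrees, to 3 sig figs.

-9.92°

ω = 2πf = 2.564e+06 rad/s
X_C = 1/(ωC) = 103 Ω
Parallel: admittances add. Y = 1/R + jωC
Y = (0.0556 + j0.00972) S
|Y| = 0.0564 S → |Z| = 1/|Y| = 17.7 Ω, ∠Z = −∠Y = -9.92°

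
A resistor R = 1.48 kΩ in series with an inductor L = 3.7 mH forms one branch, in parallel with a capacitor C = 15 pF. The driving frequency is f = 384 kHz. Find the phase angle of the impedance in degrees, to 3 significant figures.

ω = 2πf = 2.413e+06 rad/s
X_L = ωL = 8930 Ω
X_C = 1/(ωC) = 27600 Ω
Branch 1 (R+jX_L): Z₁ = 1480 + j8930 Ω, |Z₁| = 9050 Ω
Branch 2 (−jX_C): Z₂ = −j27600 Ω
Parallel: Z = Z₁Z₂/(Z₁+Z₂), |Z| = 13300 Ω, ∠Z = 76.1°

76.1°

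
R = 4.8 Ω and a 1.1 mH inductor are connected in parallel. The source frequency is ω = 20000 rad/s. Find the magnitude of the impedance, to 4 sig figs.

4.690 Ω

X_L = ωL = 22.00 Ω
Parallel: admittances add. Y = 1/R + 1/(jωL)
Y = (0.2083 − j0.04545) S
|Y| = 0.2132 S → |Z| = 1/|Y| = 4.690 Ω, ∠Z = −∠Y = 12.31°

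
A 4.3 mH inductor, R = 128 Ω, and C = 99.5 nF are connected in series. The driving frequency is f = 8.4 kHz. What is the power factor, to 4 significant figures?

ω = 2πf = 52780 rad/s
X_L = ωL = 226.9 Ω
X_C = 1/(ωC) = 190.4 Ω
Net reactance X = X_L − X_C = 36.53 Ω
Z = 128.0 + j36.53 Ω
|Z| = √(128.0² + 36.53²) = 133.1 Ω
∠Z = arctan(36.53/128.0) = 15.93°
cos φ = cos(15.93°) = 0.9616

0.9616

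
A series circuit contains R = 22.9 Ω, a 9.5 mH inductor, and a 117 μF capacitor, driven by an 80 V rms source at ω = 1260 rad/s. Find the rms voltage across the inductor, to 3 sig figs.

X_L = ωL = 12.0 Ω
X_C = 1/(ωC) = 6.78 Ω
Net reactance X = X_L − X_C = 5.19 Ω
Z = 22.9 + j5.19 Ω
|Z| = √(22.9² + 5.19²) = 23.5 Ω
I = V/|Z| = 3.41 A
V_L = I·|Z_L| = 3.41 × 12.0 = 40.8 V

40.8 V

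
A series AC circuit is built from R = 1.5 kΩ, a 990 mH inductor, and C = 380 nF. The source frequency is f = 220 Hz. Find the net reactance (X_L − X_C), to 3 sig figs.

-535 Ω

ω = 2πf = 1382 rad/s
X_L = ωL = 1370 Ω
X_C = 1/(ωC) = 1900 Ω
X = 1370 − 1900 = -535 Ω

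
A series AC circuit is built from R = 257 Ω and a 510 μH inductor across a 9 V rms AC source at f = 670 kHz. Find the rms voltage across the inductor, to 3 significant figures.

8.94 V

ω = 2πf = 4.21e+06 rad/s
X_L = ωL = 2150 Ω
Z = 257 + j2150 Ω
|Z| = √(257² + 2150²) = 2160 Ω
I = V/|Z| = 4.16 mA
V_L = I·|Z_L| = 0.00416 × 2150 = 8.94 V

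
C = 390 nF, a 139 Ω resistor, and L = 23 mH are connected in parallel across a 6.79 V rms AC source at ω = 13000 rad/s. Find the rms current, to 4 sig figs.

50.23 mA

X_L = ωL = 299.0 Ω
X_C = 1/(ωC) = 197.2 Ω
Parallel: admittances add. Y = 1/R + 1/(jωL) + jωC
Y = (0.007194 + j0.001726) S
|Y| = 0.007398 S → |Z| = 1/|Y| = 135.2 Ω, ∠Z = −∠Y = -13.49°
I = V/|Z| = 6.79/135.2 = 50.23 mA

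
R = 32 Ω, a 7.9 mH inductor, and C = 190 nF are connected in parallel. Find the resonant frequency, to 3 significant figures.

ω₀ = 1/√(LC) = 1/√(0.0079 × 1.9e-07) = 25810 rad/s
f₀ = ω₀/(2π) = 4.11 kHz

4.11 kHz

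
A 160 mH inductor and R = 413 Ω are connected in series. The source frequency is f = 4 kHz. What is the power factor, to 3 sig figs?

ω = 2πf = 25130 rad/s
X_L = ωL = 4020 Ω
Z = 413 + j4020 Ω
|Z| = √(413² + 4020²) = 4040 Ω
∠Z = arctan(4020/413) = 84.1°
cos φ = cos(84.1°) = 0.102

0.102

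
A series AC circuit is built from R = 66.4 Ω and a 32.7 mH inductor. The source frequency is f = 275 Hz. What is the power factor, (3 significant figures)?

0.762

ω = 2πf = 1728 rad/s
X_L = ωL = 56.5 Ω
Z = 66.4 + j56.5 Ω
|Z| = √(66.4² + 56.5²) = 87.2 Ω
∠Z = arctan(56.5/66.4) = 40.4°
cos φ = cos(40.4°) = 0.762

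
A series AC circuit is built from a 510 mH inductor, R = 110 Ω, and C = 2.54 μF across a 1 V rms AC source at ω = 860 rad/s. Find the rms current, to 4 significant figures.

X_L = ωL = 438.6 Ω
X_C = 1/(ωC) = 457.8 Ω
Net reactance X = X_L − X_C = -19.19 Ω
Z = 110.0 − j19.19 Ω
|Z| = √(110.0² + 19.19²) = 111.7 Ω
I = V/|Z| = 1/111.7 = 8.956 mA

8.956 mA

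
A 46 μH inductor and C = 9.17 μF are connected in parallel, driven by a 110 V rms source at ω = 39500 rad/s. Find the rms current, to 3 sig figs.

20.7 A

X_L = ωL = 1.82 Ω
X_C = 1/(ωC) = 2.76 Ω
Parallel: admittances add. Y = 1/(jωL) + jωC
Y = (0 − j0.188) S
|Y| = 0.188 S → |Z| = 1/|Y| = 5.32 Ω, ∠Z = −∠Y = 90.0°
I = V/|Z| = 110/5.32 = 20.7 A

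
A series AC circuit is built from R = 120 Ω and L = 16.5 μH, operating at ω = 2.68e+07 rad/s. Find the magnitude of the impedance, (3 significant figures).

X_L = ωL = 442 Ω
Z = 120 + j442 Ω
|Z| = √(120² + 442²) = 458 Ω

458 Ω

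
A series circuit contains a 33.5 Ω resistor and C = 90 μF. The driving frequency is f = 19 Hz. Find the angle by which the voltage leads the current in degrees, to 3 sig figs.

ω = 2πf = 119.4 rad/s
X_C = 1/(ωC) = 93.1 Ω
Z = 33.5 − j93.1 Ω
|Z| = √(33.5² + 93.1²) = 98.9 Ω
∠Z = arctan(-93.1/33.5) = -70.2°

-70.2°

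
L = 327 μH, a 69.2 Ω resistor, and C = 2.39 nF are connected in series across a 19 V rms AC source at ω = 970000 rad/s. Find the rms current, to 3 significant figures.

X_L = ωL = 317 Ω
X_C = 1/(ωC) = 431 Ω
Net reactance X = X_L − X_C = -114 Ω
Z = 69.2 − j114 Ω
|Z| = √(69.2² + 114²) = 133 Ω
I = V/|Z| = 19/133 = 142 mA

142 mA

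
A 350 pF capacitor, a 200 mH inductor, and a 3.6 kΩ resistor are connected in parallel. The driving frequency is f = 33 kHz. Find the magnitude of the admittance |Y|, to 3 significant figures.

ω = 2πf = 207300 rad/s
X_L = ωL = 41500 Ω
X_C = 1/(ωC) = 13800 Ω
Parallel: admittances add. Y = 1/R + 1/(jωL) + jωC
Y = (0.000278 + j4.85e-05) S
|Y| = 0.000282 S → |Z| = 1/|Y| = 3550 Ω, ∠Z = −∠Y = -9.90°

282 μS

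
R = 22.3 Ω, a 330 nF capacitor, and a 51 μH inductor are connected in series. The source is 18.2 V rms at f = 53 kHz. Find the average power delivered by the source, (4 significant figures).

ω = 2πf = 333000 rad/s
X_L = ωL = 16.98 Ω
X_C = 1/(ωC) = 9.100 Ω
Net reactance X = X_L − X_C = 7.884 Ω
Z = 22.30 + j7.884 Ω
|Z| = √(22.30² + 7.884²) = 23.65 Ω
∠Z = arctan(7.884/22.30) = 19.47°
I = V/|Z| = 769.5 mA
P = VI cos φ = 18.2 × 0.7695 × cos(19.47°) = 13.20 W

13.20 W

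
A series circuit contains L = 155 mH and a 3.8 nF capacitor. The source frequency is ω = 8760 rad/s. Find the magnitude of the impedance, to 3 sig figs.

28700 Ω

X_L = ωL = 1360 Ω
X_C = 1/(ωC) = 30000 Ω
Net reactance X = X_L − X_C = -28700 Ω
Z = − j28700 Ω
|Z| = √(0² + 28700²) = 28700 Ω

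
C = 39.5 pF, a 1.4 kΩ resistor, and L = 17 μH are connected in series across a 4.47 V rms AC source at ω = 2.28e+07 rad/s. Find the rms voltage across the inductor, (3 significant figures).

1.10 V

X_L = ωL = 388 Ω
X_C = 1/(ωC) = 1110 Ω
Net reactance X = X_L − X_C = -723 Ω
Z = 1400 − j723 Ω
|Z| = √(1400² + 723²) = 1580 Ω
I = V/|Z| = 2.84 mA
V_L = I·|Z_L| = 0.00284 × 388 = 1.10 V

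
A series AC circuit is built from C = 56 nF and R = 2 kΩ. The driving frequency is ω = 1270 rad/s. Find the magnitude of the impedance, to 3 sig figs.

X_C = 1/(ωC) = 14100 Ω
Z = 2000 − j14100 Ω
|Z| = √(2000² + 14100²) = 14200 Ω

14200 Ω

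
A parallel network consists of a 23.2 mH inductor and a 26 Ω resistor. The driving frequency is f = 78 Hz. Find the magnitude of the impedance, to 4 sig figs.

ω = 2πf = 490.1 rad/s
X_L = ωL = 11.37 Ω
Parallel: admittances add. Y = 1/R + 1/(jωL)
Y = (0.03846 − j0.08795) S
|Y| = 0.09599 S → |Z| = 1/|Y| = 10.42 Ω, ∠Z = −∠Y = 66.38°

10.42 Ω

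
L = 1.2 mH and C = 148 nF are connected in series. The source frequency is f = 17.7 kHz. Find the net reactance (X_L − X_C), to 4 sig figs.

72.70 Ω

ω = 2πf = 111200 rad/s
X_L = ωL = 133.5 Ω
X_C = 1/(ωC) = 60.76 Ω
X = 133.5 − 60.76 = 72.70 Ω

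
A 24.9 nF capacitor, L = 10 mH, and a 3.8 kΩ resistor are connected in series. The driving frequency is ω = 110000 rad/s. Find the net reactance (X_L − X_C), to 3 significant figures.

735 Ω

X_L = ωL = 1100 Ω
X_C = 1/(ωC) = 365 Ω
X = 1100 − 365 = 735 Ω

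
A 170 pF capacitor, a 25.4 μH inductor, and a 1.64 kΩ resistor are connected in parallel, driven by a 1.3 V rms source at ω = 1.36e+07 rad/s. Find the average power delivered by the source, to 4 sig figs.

1.030 mW

X_L = ωL = 345.4 Ω
X_C = 1/(ωC) = 432.5 Ω
Parallel: admittances add. Y = 1/R + 1/(jωL) + jωC
Y = (0.0006098 − j0.0005829) S
|Y| = 0.0008435 S → |Z| = 1/|Y| = 1186 Ω, ∠Z = −∠Y = 43.71°
I = V/|Z| = 1.097 mA
P = VI cos φ = 1.3 × 0.001097 × cos(43.71°) = 1.030 mW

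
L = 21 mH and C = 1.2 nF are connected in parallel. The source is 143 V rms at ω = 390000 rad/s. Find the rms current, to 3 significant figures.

X_L = ωL = 8190 Ω
X_C = 1/(ωC) = 2140 Ω
Parallel: admittances add. Y = 1/(jωL) + jωC
Y = (0 + j0.000346) S
|Y| = 0.000346 S → |Z| = 1/|Y| = 2890 Ω, ∠Z = −∠Y = -90.0°
I = V/|Z| = 143/2890 = 49.5 mA

49.5 mA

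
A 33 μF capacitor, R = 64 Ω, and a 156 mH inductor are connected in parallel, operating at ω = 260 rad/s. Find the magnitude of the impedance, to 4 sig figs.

44.61 Ω

X_L = ωL = 40.56 Ω
X_C = 1/(ωC) = 116.6 Ω
Parallel: admittances add. Y = 1/R + 1/(jωL) + jωC
Y = (0.01562 − j0.01607) S
|Y| = 0.02242 S → |Z| = 1/|Y| = 44.61 Ω, ∠Z = −∠Y = 45.81°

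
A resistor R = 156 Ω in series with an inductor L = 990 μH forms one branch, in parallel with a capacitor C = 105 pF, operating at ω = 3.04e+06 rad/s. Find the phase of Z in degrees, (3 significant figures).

X_L = ωL = 3010 Ω
X_C = 1/(ωC) = 3130 Ω
Branch 1 (R+jX_L): Z₁ = 156 + j3010 Ω, |Z₁| = 3010 Ω
Branch 2 (−jX_C): Z₂ = −j3130 Ω
Parallel: Z = Z₁Z₂/(Z₁+Z₂), |Z| = 47500 Ω, ∠Z = 35.3°

35.3°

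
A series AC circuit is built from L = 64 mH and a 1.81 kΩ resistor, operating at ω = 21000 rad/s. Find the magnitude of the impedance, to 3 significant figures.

2250 Ω

X_L = ωL = 1340 Ω
Z = 1810 + j1340 Ω
|Z| = √(1810² + 1340²) = 2250 Ω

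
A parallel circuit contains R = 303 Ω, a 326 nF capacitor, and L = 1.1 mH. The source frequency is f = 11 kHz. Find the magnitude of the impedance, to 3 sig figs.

ω = 2πf = 69120 rad/s
X_L = ωL = 76.0 Ω
X_C = 1/(ωC) = 44.4 Ω
Parallel: admittances add. Y = 1/R + 1/(jωL) + jωC
Y = (0.00330 + j0.00938) S
|Y| = 0.00994 S → |Z| = 1/|Y| = 101 Ω, ∠Z = −∠Y = -70.6°

101 Ω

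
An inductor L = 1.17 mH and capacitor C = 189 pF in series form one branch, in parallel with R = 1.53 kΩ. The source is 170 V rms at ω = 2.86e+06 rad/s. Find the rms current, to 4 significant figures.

X_L = ωL = 3346 Ω
X_C = 1/(ωC) = 1850 Ω
Branch 1: Z₁ = R = 1530 Ω
Branch 2 (series LC): Z₂ = j(X_L − X_C) = j1496 Ω
Parallel: Z = Z₁Z₂/(Z₁+Z₂), |Z| = 1070 Ω, ∠Z = 45.64°
I = V/|Z| = 170/1070 = 158.9 mA

158.9 mA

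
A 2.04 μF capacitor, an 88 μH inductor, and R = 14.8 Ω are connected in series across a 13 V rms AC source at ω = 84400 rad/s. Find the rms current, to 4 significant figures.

873.2 mA

X_L = ωL = 7.427 Ω
X_C = 1/(ωC) = 5.808 Ω
Net reactance X = X_L − X_C = 1.619 Ω
Z = 14.80 + j1.619 Ω
|Z| = √(14.80² + 1.619²) = 14.89 Ω
I = V/|Z| = 13/14.89 = 873.2 mA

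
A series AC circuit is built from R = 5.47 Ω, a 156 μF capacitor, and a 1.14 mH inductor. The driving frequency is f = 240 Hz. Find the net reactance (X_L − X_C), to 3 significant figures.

ω = 2πf = 1508 rad/s
X_L = ωL = 1.72 Ω
X_C = 1/(ωC) = 4.25 Ω
X = 1.72 − 4.25 = -2.53 Ω

-2.53 Ω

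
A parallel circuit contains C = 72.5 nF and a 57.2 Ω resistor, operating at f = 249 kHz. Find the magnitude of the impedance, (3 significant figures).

8.71 Ω

ω = 2πf = 1.565e+06 rad/s
X_C = 1/(ωC) = 8.82 Ω
Parallel: admittances add. Y = 1/R + jωC
Y = (0.0175 + j0.113) S
|Y| = 0.115 S → |Z| = 1/|Y| = 8.71 Ω, ∠Z = −∠Y = -81.2°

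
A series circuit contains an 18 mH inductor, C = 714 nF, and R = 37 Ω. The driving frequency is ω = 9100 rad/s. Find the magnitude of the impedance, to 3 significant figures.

X_L = ωL = 164 Ω
X_C = 1/(ωC) = 154 Ω
Net reactance X = X_L − X_C = 9.89 Ω
Z = 37.0 + j9.89 Ω
|Z| = √(37.0² + 9.89²) = 38.3 Ω

38.3 Ω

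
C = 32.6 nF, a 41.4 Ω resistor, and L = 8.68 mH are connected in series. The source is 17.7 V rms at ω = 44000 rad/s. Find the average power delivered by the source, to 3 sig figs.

128 mW

X_L = ωL = 382 Ω
X_C = 1/(ωC) = 697 Ω
Net reactance X = X_L − X_C = -315 Ω
Z = 41.4 − j315 Ω
|Z| = √(41.4² + 315²) = 318 Ω
∠Z = arctan(-315/41.4) = -82.5°
I = V/|Z| = 55.7 mA
P = VI cos φ = 17.7 × 0.0557 × cos(-82.5°) = 128 mW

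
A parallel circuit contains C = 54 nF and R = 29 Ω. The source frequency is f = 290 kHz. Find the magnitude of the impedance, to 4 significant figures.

9.591 Ω

ω = 2πf = 1.822e+06 rad/s
X_C = 1/(ωC) = 10.16 Ω
Parallel: admittances add. Y = 1/R + jωC
Y = (0.03448 + j0.09839) S
|Y| = 0.1043 S → |Z| = 1/|Y| = 9.591 Ω, ∠Z = −∠Y = -70.69°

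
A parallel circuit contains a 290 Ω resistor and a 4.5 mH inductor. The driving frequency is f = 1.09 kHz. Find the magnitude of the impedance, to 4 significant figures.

30.65 Ω

ω = 2πf = 6849 rad/s
X_L = ωL = 30.82 Ω
Parallel: admittances add. Y = 1/R + 1/(jωL)
Y = (0.003448 − j0.03245) S
|Y| = 0.03263 S → |Z| = 1/|Y| = 30.65 Ω, ∠Z = −∠Y = 83.93°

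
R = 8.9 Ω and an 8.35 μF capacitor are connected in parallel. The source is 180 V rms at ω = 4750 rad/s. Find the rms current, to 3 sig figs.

21.4 A

X_C = 1/(ωC) = 25.2 Ω
Parallel: admittances add. Y = 1/R + jωC
Y = (0.112 + j0.0397) S
|Y| = 0.119 S → |Z| = 1/|Y| = 8.39 Ω, ∠Z = −∠Y = -19.4°
I = V/|Z| = 180/8.39 = 21.4 A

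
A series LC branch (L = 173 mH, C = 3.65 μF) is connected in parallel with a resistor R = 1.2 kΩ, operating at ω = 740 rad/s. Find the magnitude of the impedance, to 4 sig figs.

X_L = ωL = 128.0 Ω
X_C = 1/(ωC) = 370.2 Ω
Branch 1: Z₁ = R = 1200 Ω
Branch 2 (series LC): Z₂ = j(X_L − X_C) = −j242.2 Ω
Parallel: Z = Z₁Z₂/(Z₁+Z₂), |Z| = 237.4 Ω, ∠Z = -78.59°

237.4 Ω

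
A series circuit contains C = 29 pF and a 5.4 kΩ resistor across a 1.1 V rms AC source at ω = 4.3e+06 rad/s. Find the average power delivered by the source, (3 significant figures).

X_C = 1/(ωC) = 8020 Ω
Z = 5400 − j8020 Ω
|Z| = √(5400² + 8020²) = 9670 Ω
∠Z = arctan(-8020/5400) = -56.0°
I = V/|Z| = 114 μA
P = VI cos φ = 1.1 × 0.000114 × cos(-56.0°) = 69.9 μW

69.9 μW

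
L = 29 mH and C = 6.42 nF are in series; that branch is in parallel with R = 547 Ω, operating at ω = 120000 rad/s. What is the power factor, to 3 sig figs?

0.970

X_L = ωL = 3480 Ω
X_C = 1/(ωC) = 1300 Ω
Branch 1: Z₁ = R = 547 Ω
Branch 2 (series LC): Z₂ = j(X_L − X_C) = j2180 Ω
Parallel: Z = Z₁Z₂/(Z₁+Z₂), |Z| = 531 Ω, ∠Z = 14.1°
cos φ = cos(14.1°) = 0.970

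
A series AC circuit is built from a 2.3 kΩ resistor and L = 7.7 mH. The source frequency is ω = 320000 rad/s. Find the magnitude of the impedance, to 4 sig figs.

3371 Ω

X_L = ωL = 2464 Ω
Z = 2300 + j2464 Ω
|Z| = √(2300² + 2464²) = 3371 Ω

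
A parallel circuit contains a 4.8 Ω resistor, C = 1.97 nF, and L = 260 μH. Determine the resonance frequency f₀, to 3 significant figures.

ω₀ = 1/√(LC) = 1/√(0.00026 × 1.97e-09) = 1.397e+06 rad/s
f₀ = ω₀/(2π) = 222 kHz

222 kHz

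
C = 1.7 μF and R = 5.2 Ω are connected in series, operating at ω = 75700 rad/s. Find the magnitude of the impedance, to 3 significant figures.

9.35 Ω

X_C = 1/(ωC) = 7.77 Ω
Z = 5.20 − j7.77 Ω
|Z| = √(5.20² + 7.77²) = 9.35 Ω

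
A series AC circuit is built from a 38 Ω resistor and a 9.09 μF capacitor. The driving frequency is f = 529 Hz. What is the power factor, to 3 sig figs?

ω = 2πf = 3324 rad/s
X_C = 1/(ωC) = 33.1 Ω
Z = 38.0 − j33.1 Ω
|Z| = √(38.0² + 33.1²) = 50.4 Ω
∠Z = arctan(-33.1/38.0) = -41.1°
cos φ = cos(-41.1°) = 0.754

0.754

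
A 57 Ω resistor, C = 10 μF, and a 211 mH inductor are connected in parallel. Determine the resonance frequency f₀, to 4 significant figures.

ω₀ = 1/√(LC) = 1/√(0.211 × 1e-05) = 688.4 rad/s
f₀ = ω₀/(2π) = 109.6 Hz

109.6 Hz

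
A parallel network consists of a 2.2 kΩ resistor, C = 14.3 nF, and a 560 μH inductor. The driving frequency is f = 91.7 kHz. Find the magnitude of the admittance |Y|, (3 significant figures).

5.16 mS

ω = 2πf = 576200 rad/s
X_L = ωL = 323 Ω
X_C = 1/(ωC) = 121 Ω
Parallel: admittances add. Y = 1/R + 1/(jωL) + jωC
Y = (0.000455 + j0.00514) S
|Y| = 0.00516 S → |Z| = 1/|Y| = 194 Ω, ∠Z = −∠Y = -84.9°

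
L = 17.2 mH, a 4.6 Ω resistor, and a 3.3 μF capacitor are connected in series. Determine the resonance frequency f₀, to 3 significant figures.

ω₀ = 1/√(LC) = 1/√(0.0172 × 3.3e-06) = 4197 rad/s
f₀ = ω₀/(2π) = 668 Hz

668 Hz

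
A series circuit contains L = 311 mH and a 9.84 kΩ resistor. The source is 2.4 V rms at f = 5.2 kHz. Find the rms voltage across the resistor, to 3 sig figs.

1.67 V

ω = 2πf = 32670 rad/s
X_L = ωL = 10200 Ω
Z = 9840 + j10200 Ω
|Z| = √(9840² + 10200²) = 14100 Ω
I = V/|Z| = 170 μA
V_R = I·|Z_R| = 0.000170 × 9840 = 1.67 V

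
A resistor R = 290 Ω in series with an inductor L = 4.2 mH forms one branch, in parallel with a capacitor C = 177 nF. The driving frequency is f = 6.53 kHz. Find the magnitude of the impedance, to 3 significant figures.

159 Ω

ω = 2πf = 41030 rad/s
X_L = ωL = 172 Ω
X_C = 1/(ωC) = 138 Ω
Branch 1 (R+jX_L): Z₁ = 290 + j172 Ω, |Z₁| = 337 Ω
Branch 2 (−jX_C): Z₂ = −j138 Ω
Parallel: Z = Z₁Z₂/(Z₁+Z₂), |Z| = 159 Ω, ∠Z = -66.1°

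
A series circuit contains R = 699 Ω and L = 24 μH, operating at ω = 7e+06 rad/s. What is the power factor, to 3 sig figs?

0.972

X_L = ωL = 168 Ω
Z = 699 + j168 Ω
|Z| = √(699² + 168²) = 719 Ω
∠Z = arctan(168/699) = 13.5°
cos φ = cos(13.5°) = 0.972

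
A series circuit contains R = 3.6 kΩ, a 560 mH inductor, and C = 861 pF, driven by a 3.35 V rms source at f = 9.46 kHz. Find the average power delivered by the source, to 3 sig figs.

ω = 2πf = 59440 rad/s
X_L = ωL = 33300 Ω
X_C = 1/(ωC) = 19500 Ω
Net reactance X = X_L − X_C = 13700 Ω
Z = 3600 + j13700 Ω
|Z| = √(3600² + 13700²) = 14200 Ω
∠Z = arctan(13700/3600) = 75.3°
I = V/|Z| = 236 μA
P = VI cos φ = 3.35 × 0.000236 × cos(75.3°) = 200 μW

200 μW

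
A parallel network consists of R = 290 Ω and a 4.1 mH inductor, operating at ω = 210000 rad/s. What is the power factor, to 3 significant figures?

X_L = ωL = 861 Ω
Parallel: admittances add. Y = 1/R + 1/(jωL)
Y = (0.00345 − j0.00116) S
|Y| = 0.00364 S → |Z| = 1/|Y| = 275 Ω, ∠Z = −∠Y = 18.6°
cos φ = cos(18.6°) = 0.948

0.948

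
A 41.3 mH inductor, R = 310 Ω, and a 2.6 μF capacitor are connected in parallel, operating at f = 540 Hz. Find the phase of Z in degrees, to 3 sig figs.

-27.6°

ω = 2πf = 3393 rad/s
X_L = ωL = 140 Ω
X_C = 1/(ωC) = 113 Ω
Parallel: admittances add. Y = 1/R + 1/(jωL) + jωC
Y = (0.00323 + j0.00169) S
|Y| = 0.00364 S → |Z| = 1/|Y| = 275 Ω, ∠Z = −∠Y = -27.6°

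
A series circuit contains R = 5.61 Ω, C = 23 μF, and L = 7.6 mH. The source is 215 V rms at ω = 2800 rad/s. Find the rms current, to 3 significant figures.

26.8 A

X_L = ωL = 21.3 Ω
X_C = 1/(ωC) = 15.5 Ω
Net reactance X = X_L − X_C = 5.75 Ω
Z = 5.61 + j5.75 Ω
|Z| = √(5.61² + 5.75²) = 8.03 Ω
I = V/|Z| = 215/8.03 = 26.8 A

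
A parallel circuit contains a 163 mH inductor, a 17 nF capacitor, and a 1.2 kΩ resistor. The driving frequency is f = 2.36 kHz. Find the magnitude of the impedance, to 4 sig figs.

1178 Ω

ω = 2πf = 14830 rad/s
X_L = ωL = 2417 Ω
X_C = 1/(ωC) = 3967 Ω
Parallel: admittances add. Y = 1/R + 1/(jωL) + jωC
Y = (0.0008333 − j0.0001617) S
|Y| = 0.0008489 S → |Z| = 1/|Y| = 1178 Ω, ∠Z = −∠Y = 10.98°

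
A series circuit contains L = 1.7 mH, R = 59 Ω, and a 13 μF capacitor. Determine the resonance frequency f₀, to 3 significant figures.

1.07 kHz

ω₀ = 1/√(LC) = 1/√(0.0017 × 1.3e-05) = 6727 rad/s
f₀ = ω₀/(2π) = 1.07 kHz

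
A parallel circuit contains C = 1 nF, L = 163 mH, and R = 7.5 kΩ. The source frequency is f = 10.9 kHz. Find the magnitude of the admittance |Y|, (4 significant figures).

135.0 μS

ω = 2πf = 68490 rad/s
X_L = ωL = 11160 Ω
X_C = 1/(ωC) = 14600 Ω
Parallel: admittances add. Y = 1/R + 1/(jωL) + jωC
Y = (0.0001333 − j2.109e-05) S
|Y| = 0.0001350 S → |Z| = 1/|Y| = 7408 Ω, ∠Z = −∠Y = 8.989°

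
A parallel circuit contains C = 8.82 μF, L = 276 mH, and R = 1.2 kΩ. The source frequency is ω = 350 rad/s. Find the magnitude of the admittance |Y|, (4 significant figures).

X_L = ωL = 96.60 Ω
X_C = 1/(ωC) = 323.9 Ω
Parallel: admittances add. Y = 1/R + 1/(jωL) + jωC
Y = (0.0008333 − j0.007265) S
|Y| = 0.007313 S → |Z| = 1/|Y| = 136.8 Ω, ∠Z = −∠Y = 83.46°

7.313 mS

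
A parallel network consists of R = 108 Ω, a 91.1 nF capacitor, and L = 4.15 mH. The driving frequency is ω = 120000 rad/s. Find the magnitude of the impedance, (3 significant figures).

X_L = ωL = 498 Ω
X_C = 1/(ωC) = 91.5 Ω
Parallel: admittances add. Y = 1/R + 1/(jωL) + jωC
Y = (0.00926 + j0.00892) S
|Y| = 0.0129 S → |Z| = 1/|Y| = 77.8 Ω, ∠Z = −∠Y = -43.9°

77.8 Ω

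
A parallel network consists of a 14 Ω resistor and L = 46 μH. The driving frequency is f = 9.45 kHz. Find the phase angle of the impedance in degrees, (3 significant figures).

ω = 2πf = 59380 rad/s
X_L = ωL = 2.73 Ω
Parallel: admittances add. Y = 1/R + 1/(jωL)
Y = (0.0714 − j0.366) S
|Y| = 0.373 S → |Z| = 1/|Y| = 2.68 Ω, ∠Z = −∠Y = 79.0°

79.0°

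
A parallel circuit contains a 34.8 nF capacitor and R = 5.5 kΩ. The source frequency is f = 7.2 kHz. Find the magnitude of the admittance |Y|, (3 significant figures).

ω = 2πf = 45240 rad/s
X_C = 1/(ωC) = 635 Ω
Parallel: admittances add. Y = 1/R + jωC
Y = (0.000182 + j0.00157) S
|Y| = 0.00158 S → |Z| = 1/|Y| = 631 Ω, ∠Z = −∠Y = -83.4°

1.58 mS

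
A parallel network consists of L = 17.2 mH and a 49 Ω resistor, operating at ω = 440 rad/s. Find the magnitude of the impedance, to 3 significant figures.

7.48 Ω

X_L = ωL = 7.57 Ω
Parallel: admittances add. Y = 1/R + 1/(jωL)
Y = (0.0204 − j0.132) S
|Y| = 0.134 S → |Z| = 1/|Y| = 7.48 Ω, ∠Z = −∠Y = 81.2°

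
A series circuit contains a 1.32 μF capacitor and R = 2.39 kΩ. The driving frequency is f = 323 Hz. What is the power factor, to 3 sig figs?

0.988

ω = 2πf = 2029 rad/s
X_C = 1/(ωC) = 373 Ω
Z = 2390 − j373 Ω
|Z| = √(2390² + 373²) = 2420 Ω
∠Z = arctan(-373/2390) = -8.88°
cos φ = cos(-8.88°) = 0.988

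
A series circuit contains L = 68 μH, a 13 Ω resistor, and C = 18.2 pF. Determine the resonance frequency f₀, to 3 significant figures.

4.52 MHz

ω₀ = 1/√(LC) = 1/√(6.8e-05 × 1.82e-11) = 2.843e+07 rad/s
f₀ = ω₀/(2π) = 4.52 MHz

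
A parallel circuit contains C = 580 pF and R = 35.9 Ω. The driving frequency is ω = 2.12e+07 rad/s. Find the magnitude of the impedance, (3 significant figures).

X_C = 1/(ωC) = 81.3 Ω
Parallel: admittances add. Y = 1/R + jωC
Y = (0.0279 + j0.0123) S
|Y| = 0.0304 S → |Z| = 1/|Y| = 32.8 Ω, ∠Z = −∠Y = -23.8°

32.8 Ω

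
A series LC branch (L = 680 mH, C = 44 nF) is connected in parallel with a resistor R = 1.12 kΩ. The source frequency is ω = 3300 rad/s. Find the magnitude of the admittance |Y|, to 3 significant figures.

918 μS

X_L = ωL = 2240 Ω
X_C = 1/(ωC) = 6890 Ω
Branch 1: Z₁ = R = 1120 Ω
Branch 2 (series LC): Z₂ = j(X_L − X_C) = −j4640 Ω
Parallel: Z = Z₁Z₂/(Z₁+Z₂), |Z| = 1090 Ω, ∠Z = -13.6°
|Y| = 1/|Z| = 918 μS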